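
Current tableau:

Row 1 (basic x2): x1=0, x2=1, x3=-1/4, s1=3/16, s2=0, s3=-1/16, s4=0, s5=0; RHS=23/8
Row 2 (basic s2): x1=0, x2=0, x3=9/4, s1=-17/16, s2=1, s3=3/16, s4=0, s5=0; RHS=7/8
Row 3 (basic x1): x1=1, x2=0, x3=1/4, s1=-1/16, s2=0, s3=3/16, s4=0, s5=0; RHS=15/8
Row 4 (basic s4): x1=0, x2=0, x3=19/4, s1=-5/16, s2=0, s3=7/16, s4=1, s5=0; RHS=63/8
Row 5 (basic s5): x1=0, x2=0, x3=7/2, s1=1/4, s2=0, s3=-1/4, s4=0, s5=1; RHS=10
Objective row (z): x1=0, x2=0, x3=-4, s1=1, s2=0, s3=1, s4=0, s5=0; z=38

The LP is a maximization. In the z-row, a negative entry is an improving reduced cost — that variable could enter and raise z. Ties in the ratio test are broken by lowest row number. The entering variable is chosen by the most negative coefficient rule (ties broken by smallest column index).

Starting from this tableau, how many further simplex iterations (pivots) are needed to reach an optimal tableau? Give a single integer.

2

pivot: x3 in, s2 out → z = 356/9
pivot: s1 in, s4 out → z = 5884/139
No improving column remains; optimal.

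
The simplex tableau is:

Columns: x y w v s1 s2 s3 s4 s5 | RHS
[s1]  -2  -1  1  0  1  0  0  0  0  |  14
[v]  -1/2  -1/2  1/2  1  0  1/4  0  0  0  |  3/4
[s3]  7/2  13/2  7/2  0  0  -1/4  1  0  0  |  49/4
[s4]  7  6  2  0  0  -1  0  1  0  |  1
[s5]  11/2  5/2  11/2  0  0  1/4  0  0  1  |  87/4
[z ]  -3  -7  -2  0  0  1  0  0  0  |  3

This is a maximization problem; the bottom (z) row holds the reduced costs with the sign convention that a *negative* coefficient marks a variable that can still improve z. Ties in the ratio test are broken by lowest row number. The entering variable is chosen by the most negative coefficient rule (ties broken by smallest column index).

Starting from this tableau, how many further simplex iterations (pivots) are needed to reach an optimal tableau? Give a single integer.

pivot: y in, s4 out → z = 25/6
pivot: s2 in, v out → z = 5
No improving column remains; optimal.

2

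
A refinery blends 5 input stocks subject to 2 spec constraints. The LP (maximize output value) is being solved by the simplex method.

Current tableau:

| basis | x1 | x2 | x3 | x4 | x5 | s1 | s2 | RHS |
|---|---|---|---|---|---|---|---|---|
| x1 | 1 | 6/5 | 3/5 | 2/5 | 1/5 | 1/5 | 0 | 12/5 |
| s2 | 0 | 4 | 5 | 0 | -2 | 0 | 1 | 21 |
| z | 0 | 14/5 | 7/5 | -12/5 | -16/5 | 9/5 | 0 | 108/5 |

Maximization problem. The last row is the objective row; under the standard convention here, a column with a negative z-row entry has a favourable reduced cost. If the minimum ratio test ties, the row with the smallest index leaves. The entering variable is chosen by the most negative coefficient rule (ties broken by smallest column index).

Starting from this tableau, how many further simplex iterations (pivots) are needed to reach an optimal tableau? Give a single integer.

pivot: x5 in, x1 out → z = 60
No improving column remains; optimal.

1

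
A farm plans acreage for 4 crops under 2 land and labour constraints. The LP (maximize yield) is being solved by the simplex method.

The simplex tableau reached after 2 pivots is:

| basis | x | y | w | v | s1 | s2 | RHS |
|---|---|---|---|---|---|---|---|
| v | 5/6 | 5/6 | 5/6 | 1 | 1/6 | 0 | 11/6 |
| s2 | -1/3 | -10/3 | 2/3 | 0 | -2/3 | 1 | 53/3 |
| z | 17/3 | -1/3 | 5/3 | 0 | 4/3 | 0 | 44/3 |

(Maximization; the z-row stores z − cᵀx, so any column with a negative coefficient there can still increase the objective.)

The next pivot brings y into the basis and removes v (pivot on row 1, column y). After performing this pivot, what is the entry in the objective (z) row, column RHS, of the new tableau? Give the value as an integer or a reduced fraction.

Pivot element is row 1, column y: 5/6.
Normalize row 1: new (row 1, RHS) = (11/6)/(5/6) = 11/5.
z-row ← z-row − (-1/3)·(new row 1): 44/3 − (-1/3)·(11/5) = 77/5.

77/5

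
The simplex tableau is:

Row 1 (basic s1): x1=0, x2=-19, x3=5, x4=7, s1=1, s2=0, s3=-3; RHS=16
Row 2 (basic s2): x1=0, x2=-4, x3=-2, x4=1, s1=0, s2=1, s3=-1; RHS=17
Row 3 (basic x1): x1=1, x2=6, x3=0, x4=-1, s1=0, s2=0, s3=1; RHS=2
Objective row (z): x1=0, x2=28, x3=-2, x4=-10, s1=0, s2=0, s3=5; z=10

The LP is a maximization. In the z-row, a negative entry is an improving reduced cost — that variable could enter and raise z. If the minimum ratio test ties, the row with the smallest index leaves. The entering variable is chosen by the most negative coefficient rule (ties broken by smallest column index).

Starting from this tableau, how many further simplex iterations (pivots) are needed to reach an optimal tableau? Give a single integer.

pivot: x4 in, s1 out → z = 230/7
No improving column remains; optimal.

1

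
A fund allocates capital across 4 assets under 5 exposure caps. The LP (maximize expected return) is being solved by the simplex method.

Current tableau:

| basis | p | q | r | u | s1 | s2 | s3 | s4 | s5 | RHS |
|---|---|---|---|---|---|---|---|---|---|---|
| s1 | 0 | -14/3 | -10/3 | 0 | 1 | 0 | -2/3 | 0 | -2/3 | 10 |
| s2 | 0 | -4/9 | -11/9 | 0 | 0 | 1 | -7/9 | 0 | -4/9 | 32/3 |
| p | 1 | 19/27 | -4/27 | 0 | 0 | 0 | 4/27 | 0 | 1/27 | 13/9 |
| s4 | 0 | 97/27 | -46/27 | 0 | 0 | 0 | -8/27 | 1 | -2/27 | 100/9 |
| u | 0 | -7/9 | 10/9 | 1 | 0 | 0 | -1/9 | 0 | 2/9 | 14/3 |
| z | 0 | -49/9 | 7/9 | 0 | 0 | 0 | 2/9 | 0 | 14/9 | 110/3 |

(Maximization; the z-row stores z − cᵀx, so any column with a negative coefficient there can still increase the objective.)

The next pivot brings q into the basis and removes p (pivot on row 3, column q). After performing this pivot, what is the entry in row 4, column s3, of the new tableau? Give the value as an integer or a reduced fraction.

Pivot element is row 3, column q: 19/27.
Normalize row 3: new (row 3, s3) = (4/27)/(19/27) = 4/19.
row 4 ← row 4 − (97/27)·(new row 3): -8/27 − (97/27)·(4/19) = -20/19.

-20/19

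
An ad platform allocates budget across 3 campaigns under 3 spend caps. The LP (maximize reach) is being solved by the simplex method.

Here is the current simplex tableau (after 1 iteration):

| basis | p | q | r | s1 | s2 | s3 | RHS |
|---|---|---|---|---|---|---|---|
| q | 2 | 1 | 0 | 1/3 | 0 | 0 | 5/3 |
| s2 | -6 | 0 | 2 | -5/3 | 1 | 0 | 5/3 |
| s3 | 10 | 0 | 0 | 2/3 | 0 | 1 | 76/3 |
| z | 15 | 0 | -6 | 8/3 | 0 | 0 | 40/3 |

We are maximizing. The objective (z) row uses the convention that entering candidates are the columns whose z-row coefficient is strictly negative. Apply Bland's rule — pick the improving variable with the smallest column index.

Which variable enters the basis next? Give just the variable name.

Objective-row coefficients: p: 15, q: 0, r: -6, s1: 8/3, s2: 0, s3: 0.
Improving columns: r. Bland's rule picks the smallest column index → r.

r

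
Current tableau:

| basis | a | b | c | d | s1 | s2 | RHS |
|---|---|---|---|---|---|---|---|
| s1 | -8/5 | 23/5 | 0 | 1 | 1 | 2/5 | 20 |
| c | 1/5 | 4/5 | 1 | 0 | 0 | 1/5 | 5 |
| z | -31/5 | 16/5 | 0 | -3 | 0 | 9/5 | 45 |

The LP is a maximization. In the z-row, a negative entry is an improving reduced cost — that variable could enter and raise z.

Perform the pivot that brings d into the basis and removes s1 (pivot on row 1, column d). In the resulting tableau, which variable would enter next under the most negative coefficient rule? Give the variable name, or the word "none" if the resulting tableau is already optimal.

a

Pivot element 1. New z-row = old z-row − (-3)·(row 1/1).
Updated z-row coefficients: a: -11, b: 17, c: 0, d: 0, s1: 3, s2: 3.
The most negative is -11 in column a, so a would enter next.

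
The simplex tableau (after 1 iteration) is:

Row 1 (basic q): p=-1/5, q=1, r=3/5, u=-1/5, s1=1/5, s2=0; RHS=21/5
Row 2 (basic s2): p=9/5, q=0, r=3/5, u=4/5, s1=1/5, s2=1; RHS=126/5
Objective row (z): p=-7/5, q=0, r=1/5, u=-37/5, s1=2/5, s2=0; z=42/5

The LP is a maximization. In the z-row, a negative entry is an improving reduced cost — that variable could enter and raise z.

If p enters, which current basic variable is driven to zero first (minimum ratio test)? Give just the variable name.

s2

Ratios: row 1 (q): entry -1/5 ≤ 0, skip; row 2 (s2): (126/5)/(9/5) = 14.
Minimum ratio 14 is in the s2 row, so s2 leaves.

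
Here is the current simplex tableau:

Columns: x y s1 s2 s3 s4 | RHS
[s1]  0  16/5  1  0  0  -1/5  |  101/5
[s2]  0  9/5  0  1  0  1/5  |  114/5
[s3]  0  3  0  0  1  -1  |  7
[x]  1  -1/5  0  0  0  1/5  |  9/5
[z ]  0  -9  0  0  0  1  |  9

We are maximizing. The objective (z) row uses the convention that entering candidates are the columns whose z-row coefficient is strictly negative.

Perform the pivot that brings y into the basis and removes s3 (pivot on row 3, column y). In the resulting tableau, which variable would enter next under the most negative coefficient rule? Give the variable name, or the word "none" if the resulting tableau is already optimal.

s4

Pivot element 3. New z-row = old z-row − (-9)·(row 3/3).
Updated z-row coefficients: x: 0, y: 0, s1: 0, s2: 0, s3: 3, s4: -2.
The most negative is -2 in column s4, so s4 would enter next.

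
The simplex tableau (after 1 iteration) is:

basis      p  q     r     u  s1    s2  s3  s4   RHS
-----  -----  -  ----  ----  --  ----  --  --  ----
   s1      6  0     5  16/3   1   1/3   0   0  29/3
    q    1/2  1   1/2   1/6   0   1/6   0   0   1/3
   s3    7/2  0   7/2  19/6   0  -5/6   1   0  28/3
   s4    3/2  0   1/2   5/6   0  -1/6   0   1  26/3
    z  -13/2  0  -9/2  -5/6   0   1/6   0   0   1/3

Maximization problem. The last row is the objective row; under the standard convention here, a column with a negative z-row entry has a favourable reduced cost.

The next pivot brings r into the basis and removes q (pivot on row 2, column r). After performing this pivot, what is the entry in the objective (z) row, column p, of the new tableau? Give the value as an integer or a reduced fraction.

-2

Pivot element is row 2, column r: 1/2.
Normalize row 2: new (row 2, p) = (1/2)/(1/2) = 1.
z-row ← z-row − (-9/2)·(new row 2): -13/2 − (-9/2)·1 = -2.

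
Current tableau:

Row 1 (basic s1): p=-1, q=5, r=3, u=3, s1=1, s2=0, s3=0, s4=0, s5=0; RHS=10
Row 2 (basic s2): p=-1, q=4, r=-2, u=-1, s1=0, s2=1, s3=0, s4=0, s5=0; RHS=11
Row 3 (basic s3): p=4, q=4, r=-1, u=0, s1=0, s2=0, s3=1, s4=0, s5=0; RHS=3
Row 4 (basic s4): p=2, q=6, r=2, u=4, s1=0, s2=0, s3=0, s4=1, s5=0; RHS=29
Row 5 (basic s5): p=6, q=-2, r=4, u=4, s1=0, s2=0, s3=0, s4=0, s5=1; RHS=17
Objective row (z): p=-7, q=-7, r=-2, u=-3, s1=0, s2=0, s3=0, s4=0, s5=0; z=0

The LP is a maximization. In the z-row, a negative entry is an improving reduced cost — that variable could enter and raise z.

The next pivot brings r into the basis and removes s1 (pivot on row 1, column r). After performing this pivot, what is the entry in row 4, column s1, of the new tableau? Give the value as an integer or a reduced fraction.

Pivot element is row 1, column r: 3.
Normalize row 1: new (row 1, s1) = 1/3 = 1/3.
row 4 ← row 4 − 2·(new row 1): 0 − 2·(1/3) = -2/3.

-2/3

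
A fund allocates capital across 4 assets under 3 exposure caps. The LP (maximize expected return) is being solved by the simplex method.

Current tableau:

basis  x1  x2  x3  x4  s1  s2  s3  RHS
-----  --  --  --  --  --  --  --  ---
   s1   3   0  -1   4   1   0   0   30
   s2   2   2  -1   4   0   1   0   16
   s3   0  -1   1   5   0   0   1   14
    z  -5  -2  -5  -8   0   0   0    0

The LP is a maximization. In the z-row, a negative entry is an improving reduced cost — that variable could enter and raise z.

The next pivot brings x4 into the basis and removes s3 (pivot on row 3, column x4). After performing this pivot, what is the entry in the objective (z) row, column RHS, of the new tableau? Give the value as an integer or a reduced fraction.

112/5

Pivot element is row 3, column x4: 5.
Normalize row 3: new (row 3, RHS) = 14/5 = 14/5.
z-row ← z-row − (-8)·(new row 3): 0 − (-8)·(14/5) = 112/5.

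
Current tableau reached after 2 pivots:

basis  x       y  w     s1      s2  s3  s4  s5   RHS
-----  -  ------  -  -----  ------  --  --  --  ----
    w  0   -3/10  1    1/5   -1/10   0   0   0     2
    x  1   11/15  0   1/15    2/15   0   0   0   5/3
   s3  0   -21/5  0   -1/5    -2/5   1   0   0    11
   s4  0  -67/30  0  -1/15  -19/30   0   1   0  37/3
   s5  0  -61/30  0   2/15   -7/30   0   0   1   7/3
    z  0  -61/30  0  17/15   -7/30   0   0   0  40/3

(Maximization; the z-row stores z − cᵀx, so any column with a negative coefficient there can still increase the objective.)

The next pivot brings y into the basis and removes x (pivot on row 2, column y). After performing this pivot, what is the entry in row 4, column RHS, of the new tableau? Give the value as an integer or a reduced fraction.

383/22

Pivot element is row 2, column y: 11/15.
Normalize row 2: new (row 2, RHS) = (5/3)/(11/15) = 25/11.
row 4 ← row 4 − (-67/30)·(new row 2): 37/3 − (-67/30)·(25/11) = 383/22.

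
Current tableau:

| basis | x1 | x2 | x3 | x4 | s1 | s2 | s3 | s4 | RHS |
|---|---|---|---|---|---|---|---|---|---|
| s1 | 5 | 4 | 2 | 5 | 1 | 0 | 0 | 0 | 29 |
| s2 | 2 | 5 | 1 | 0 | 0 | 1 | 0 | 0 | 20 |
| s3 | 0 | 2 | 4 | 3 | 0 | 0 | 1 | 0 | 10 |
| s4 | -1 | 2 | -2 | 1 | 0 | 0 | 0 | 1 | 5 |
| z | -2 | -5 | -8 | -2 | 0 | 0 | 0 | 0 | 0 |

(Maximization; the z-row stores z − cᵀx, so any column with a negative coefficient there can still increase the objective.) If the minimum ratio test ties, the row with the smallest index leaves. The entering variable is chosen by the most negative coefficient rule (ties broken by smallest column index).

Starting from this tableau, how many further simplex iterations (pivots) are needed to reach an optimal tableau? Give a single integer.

pivot: x3 in, s3 out → z = 20
pivot: x1 in, s1 out → z = 148/5
No improving column remains; optimal.

2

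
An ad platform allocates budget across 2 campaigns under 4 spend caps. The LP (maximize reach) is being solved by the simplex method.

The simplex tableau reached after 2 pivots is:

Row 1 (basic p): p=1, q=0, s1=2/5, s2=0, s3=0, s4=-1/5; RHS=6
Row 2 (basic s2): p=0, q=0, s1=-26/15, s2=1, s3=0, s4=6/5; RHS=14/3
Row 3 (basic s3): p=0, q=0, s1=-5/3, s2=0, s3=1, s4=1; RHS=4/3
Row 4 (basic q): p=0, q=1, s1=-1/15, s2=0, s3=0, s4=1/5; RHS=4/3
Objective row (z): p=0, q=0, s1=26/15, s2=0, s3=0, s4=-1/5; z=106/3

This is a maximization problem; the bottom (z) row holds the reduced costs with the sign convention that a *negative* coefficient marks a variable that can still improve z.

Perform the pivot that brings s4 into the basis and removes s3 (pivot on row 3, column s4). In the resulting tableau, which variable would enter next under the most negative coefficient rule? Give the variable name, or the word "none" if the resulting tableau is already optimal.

none

Pivot element 1. New z-row = old z-row − (-1/5)·(row 3/1).
Updated z-row coefficients: p: 0, q: 0, s1: 7/5, s2: 0, s3: 1/5, s4: 0.
No coefficient is strictly negative; the tableau after this pivot is optimal.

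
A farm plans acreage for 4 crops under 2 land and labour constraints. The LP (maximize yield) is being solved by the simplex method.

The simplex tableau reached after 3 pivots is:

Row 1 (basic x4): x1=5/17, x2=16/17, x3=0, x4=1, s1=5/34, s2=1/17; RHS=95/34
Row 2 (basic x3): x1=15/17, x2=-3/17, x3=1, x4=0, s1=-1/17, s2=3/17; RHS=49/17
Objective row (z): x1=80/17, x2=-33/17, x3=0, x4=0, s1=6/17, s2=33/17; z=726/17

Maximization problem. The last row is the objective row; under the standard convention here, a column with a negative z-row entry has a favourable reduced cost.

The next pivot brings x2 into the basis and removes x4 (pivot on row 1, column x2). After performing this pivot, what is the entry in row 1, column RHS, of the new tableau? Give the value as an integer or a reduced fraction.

Pivot element is row 1, column x2: 16/17.
Normalize row 1: new (row 1, RHS) = (95/34)/(16/17) = 95/32.
Row 1 is the pivot row, so the entry is 95/32.

95/32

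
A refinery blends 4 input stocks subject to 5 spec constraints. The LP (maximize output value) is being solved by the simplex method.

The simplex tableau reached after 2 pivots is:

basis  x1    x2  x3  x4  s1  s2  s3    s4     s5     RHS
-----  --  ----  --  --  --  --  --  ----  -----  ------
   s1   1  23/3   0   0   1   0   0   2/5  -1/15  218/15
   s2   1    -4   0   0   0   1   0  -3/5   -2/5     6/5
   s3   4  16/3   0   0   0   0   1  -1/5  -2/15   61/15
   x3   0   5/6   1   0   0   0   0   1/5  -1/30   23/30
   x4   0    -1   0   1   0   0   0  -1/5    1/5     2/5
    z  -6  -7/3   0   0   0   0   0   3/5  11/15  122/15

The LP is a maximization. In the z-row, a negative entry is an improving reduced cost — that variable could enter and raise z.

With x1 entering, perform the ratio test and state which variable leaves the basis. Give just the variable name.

Ratios: row 1 (s1): (218/15)/1 = 218/15; row 2 (s2): (6/5)/1 = 6/5; row 3 (s3): (61/15)/4 = 61/60; row 4 (x3): entry 0 ≤ 0, skip; row 5 (x4): entry 0 ≤ 0, skip.
Minimum ratio 61/60 is in the s3 row, so s3 leaves.

s3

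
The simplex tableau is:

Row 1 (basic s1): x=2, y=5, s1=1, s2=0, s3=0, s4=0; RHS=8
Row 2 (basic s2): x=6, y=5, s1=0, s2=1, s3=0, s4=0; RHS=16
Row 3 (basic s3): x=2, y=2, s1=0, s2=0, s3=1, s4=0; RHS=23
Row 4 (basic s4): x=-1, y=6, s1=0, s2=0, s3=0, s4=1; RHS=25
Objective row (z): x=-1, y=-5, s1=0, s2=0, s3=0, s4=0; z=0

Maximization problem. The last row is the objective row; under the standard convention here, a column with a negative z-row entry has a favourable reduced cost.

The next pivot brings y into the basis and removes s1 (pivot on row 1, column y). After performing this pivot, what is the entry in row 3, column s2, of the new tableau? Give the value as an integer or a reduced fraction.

Pivot element is row 1, column y: 5.
Normalize row 1: new (row 1, s2) = 0/5 = 0.
row 3 ← row 3 − 2·(new row 1): 0 − 2·0 = 0.

0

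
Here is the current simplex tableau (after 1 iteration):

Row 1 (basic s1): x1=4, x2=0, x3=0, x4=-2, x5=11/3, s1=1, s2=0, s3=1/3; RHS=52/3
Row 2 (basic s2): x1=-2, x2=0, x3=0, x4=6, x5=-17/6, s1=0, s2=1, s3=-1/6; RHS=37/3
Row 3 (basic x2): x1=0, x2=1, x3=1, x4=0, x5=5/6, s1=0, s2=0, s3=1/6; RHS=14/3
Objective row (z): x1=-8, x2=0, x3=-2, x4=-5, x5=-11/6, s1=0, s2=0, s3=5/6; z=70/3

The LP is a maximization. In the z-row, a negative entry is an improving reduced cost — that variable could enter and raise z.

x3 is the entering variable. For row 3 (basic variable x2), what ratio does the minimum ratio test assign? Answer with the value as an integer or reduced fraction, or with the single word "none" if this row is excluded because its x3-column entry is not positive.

Ratio = RHS / (x3 entry) = (14/3) / 1 = 14/3.

14/3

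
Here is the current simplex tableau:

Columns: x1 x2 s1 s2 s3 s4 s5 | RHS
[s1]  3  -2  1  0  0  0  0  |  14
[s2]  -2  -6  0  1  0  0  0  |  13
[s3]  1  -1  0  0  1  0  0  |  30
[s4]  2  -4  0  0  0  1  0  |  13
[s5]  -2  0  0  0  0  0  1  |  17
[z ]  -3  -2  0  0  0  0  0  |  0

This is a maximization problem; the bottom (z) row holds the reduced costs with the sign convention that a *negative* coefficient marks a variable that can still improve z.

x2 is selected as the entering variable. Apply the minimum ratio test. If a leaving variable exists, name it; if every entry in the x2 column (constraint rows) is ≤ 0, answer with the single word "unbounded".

x2-column entries: row 1: -2, row 2: -6, row 3: -1, row 4: -4, row 5: 0. All ≤ 0, so x2 can increase without bound; the LP is unbounded in this direction.

unbounded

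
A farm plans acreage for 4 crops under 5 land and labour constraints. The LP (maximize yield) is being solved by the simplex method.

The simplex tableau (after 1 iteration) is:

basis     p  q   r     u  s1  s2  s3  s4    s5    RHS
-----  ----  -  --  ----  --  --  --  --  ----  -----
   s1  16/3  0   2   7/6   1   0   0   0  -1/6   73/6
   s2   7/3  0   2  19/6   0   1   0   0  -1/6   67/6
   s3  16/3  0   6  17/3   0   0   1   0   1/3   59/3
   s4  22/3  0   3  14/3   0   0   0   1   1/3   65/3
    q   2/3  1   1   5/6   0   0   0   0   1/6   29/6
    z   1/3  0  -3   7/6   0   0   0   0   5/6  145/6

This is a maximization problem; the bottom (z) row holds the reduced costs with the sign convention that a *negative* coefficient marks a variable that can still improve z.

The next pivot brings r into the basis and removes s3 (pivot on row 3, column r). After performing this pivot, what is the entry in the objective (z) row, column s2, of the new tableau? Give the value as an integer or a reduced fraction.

Pivot element is row 3, column r: 6.
Normalize row 3: new (row 3, s2) = 0/6 = 0.
z-row ← z-row − (-3)·(new row 3): 0 − (-3)·0 = 0.

0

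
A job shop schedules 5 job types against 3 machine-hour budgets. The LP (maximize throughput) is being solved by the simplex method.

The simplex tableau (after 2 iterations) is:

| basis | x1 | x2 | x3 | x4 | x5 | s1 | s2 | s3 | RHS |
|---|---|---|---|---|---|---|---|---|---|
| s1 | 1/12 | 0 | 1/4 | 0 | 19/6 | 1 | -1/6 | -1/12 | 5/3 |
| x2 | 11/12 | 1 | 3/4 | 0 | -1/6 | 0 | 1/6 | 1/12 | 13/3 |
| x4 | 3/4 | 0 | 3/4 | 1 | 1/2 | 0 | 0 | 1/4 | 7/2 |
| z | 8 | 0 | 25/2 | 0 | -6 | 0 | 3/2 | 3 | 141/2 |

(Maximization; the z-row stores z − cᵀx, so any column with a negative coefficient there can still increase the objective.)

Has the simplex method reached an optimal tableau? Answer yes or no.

Column x5 has objective-row coefficient -6, which is negative; an improving pivot exists, so not yet optimal.

no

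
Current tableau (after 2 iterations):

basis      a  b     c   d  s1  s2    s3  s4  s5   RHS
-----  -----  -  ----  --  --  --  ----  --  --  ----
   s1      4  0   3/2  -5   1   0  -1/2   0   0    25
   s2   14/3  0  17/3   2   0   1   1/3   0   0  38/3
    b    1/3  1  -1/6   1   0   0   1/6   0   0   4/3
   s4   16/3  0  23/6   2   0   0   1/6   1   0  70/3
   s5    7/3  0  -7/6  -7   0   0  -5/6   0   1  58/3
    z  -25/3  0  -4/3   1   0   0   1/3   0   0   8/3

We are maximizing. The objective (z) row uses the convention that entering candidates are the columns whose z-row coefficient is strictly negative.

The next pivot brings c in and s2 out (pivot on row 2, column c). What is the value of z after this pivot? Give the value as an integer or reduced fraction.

Minimum ratio for c: (38/3)/(17/3) = 38/17.
z changes by −(z-row coeff of c)·ratio = −(-4/3)·(38/17) = 152/51.
New z = 8/3 + (152/51) = 96/17.

96/17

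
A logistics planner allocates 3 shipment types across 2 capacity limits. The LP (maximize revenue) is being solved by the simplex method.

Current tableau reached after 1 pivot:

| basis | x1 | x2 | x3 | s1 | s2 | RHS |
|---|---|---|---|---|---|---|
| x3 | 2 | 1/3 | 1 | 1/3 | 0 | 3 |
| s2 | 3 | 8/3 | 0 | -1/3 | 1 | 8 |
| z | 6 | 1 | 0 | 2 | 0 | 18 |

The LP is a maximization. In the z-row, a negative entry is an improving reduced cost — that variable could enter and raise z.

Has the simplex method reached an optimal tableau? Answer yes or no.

No objective-row coefficient is strictly negative, so no entering variable exists; the tableau is optimal.

yes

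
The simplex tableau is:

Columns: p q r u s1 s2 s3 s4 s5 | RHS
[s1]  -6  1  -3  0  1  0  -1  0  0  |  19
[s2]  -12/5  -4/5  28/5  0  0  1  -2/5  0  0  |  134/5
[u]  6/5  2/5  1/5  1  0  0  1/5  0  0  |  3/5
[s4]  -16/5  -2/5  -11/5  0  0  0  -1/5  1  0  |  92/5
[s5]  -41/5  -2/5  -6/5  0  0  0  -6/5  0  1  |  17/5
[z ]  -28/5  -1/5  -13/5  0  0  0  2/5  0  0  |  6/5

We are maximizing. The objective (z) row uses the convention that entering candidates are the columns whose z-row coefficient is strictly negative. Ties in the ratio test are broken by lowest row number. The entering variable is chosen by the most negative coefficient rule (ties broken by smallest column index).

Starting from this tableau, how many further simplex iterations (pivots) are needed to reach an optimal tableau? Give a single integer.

pivot: p in, u out → z = 4
pivot: r in, p out → z = 9
No improving column remains; optimal.

2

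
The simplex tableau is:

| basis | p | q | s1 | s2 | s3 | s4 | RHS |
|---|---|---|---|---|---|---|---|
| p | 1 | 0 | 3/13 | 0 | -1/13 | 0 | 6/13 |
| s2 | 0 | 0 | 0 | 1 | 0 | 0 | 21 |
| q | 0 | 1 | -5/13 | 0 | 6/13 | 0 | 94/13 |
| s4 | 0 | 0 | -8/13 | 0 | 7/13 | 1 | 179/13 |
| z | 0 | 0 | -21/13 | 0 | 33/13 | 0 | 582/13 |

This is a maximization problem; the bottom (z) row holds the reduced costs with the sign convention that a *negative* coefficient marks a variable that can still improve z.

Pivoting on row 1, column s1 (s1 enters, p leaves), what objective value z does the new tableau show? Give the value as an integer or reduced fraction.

48

Minimum ratio for s1: (6/13)/(3/13) = 2.
z changes by −(z-row coeff of s1)·ratio = −(-21/13)·2 = 42/13.
New z = 582/13 + (42/13) = 48.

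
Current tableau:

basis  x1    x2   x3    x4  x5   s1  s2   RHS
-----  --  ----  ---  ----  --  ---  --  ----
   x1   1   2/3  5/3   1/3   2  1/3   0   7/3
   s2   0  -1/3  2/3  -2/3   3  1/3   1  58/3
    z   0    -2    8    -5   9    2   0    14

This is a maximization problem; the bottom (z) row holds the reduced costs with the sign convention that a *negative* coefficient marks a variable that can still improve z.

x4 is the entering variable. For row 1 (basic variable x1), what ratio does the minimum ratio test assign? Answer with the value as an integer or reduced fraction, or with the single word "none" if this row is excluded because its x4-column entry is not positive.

7

Ratio = RHS / (x4 entry) = (7/3) / (1/3) = 7.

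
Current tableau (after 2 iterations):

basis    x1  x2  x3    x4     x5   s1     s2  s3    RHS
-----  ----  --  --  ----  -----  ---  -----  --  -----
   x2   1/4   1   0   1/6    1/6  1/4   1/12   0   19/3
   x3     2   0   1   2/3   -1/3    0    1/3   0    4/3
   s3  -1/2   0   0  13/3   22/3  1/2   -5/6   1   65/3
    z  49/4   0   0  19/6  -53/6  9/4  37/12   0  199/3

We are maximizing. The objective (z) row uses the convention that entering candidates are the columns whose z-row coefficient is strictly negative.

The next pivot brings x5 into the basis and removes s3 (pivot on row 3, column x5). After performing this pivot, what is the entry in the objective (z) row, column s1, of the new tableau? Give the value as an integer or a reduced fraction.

Pivot element is row 3, column x5: 22/3.
Normalize row 3: new (row 3, s1) = (1/2)/(22/3) = 3/44.
z-row ← z-row − (-53/6)·(new row 3): 9/4 − (-53/6)·(3/44) = 251/88.

251/88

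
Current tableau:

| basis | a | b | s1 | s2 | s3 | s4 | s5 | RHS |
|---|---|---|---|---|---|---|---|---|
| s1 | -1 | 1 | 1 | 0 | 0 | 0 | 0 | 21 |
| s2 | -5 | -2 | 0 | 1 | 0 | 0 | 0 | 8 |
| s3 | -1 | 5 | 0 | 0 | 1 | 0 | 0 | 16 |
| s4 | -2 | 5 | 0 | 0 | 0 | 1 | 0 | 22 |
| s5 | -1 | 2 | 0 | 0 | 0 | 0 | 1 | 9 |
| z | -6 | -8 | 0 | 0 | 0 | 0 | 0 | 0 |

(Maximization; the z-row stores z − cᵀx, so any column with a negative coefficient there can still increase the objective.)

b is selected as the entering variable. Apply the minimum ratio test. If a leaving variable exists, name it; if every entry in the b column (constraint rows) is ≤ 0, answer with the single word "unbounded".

Ratios: row 1 (s1): 21/1 = 21; row 2 (s2): entry -2 ≤ 0, skip; row 3 (s3): 16/5 = 16/5; row 4 (s4): 22/5 = 22/5; row 5 (s5): 9/2 = 9/2.
Minimum ratio is in the s3 row, so s3 leaves.

s3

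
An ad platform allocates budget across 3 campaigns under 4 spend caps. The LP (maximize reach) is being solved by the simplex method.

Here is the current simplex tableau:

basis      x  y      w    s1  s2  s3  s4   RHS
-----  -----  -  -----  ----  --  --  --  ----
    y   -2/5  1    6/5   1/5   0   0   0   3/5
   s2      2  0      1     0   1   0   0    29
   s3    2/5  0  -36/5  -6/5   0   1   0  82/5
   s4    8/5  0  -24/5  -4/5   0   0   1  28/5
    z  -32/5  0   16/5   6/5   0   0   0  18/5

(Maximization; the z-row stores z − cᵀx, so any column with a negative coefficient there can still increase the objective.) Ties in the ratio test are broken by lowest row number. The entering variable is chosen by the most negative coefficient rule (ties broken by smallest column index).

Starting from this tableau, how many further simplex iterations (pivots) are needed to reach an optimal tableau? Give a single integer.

pivot: x in, s4 out → z = 26
pivot: w in, s2 out → z = 534/7
No improving column remains; optimal.

2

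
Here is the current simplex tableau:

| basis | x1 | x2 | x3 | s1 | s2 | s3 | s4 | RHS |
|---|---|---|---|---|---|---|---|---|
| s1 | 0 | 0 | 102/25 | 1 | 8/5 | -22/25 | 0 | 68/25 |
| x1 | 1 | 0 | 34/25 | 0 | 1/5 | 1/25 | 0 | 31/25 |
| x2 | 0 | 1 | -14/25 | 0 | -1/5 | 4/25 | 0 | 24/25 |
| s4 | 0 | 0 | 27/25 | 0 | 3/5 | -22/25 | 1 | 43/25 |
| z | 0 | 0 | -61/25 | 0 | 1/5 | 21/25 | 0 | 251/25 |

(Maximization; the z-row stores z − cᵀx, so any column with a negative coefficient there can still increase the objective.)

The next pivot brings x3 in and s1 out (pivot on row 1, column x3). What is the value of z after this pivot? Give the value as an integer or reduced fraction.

Minimum ratio for x3: (68/25)/(102/25) = 2/3.
z changes by −(z-row coeff of x3)·ratio = −(-61/25)·(2/3) = 122/75.
New z = 251/25 + (122/75) = 35/3.

35/3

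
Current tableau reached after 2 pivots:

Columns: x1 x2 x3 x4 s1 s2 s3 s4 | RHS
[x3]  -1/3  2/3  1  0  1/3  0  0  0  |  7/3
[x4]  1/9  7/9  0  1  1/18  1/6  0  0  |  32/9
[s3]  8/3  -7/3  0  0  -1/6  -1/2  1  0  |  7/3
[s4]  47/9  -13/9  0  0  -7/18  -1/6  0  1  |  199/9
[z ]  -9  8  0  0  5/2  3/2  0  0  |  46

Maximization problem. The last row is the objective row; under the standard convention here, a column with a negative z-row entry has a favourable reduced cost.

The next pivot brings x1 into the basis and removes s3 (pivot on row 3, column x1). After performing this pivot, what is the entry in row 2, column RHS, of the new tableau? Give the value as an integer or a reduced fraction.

83/24

Pivot element is row 3, column x1: 8/3.
Normalize row 3: new (row 3, RHS) = (7/3)/(8/3) = 7/8.
row 2 ← row 2 − (1/9)·(new row 3): 32/9 − (1/9)·(7/8) = 83/24.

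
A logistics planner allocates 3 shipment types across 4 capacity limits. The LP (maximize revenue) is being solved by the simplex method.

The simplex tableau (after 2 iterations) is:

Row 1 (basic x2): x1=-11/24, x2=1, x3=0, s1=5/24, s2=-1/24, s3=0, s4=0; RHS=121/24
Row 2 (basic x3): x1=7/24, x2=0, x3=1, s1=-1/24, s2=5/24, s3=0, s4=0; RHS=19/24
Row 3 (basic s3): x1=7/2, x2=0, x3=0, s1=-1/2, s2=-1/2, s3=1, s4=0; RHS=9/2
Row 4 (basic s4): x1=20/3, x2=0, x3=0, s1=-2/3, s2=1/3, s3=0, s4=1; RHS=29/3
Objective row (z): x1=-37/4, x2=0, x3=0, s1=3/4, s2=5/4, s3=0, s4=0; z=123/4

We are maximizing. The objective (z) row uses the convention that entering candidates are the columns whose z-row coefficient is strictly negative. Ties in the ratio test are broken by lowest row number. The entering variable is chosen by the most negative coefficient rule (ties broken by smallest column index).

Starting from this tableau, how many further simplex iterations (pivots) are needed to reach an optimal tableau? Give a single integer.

pivot: x1 in, s3 out → z = 597/14
pivot: s1 in, s4 out → z = 269/6
pivot: s3 in, x2 out → z = 654/13
No improving column remains; optimal.

3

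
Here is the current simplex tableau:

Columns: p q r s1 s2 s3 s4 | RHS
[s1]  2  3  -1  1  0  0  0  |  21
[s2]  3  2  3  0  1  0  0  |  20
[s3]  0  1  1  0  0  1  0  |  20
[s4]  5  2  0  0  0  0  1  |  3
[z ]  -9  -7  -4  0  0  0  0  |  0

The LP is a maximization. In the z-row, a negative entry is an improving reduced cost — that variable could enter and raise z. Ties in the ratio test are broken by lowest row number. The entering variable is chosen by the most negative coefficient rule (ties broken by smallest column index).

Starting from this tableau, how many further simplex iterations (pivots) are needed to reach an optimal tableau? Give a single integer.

pivot: p in, s4 out → z = 27/5
pivot: r in, s2 out → z = 89/3
pivot: q in, p out → z = 199/6
No improving column remains; optimal.

3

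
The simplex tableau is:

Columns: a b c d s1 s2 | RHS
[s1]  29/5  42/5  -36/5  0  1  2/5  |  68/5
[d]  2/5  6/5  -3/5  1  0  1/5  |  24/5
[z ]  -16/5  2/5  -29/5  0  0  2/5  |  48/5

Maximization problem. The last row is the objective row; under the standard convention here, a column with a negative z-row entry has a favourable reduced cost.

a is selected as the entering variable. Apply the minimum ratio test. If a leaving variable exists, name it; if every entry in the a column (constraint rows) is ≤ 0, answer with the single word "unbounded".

s1

Ratios: row 1 (s1): (68/5)/(29/5) = 68/29; row 2 (d): (24/5)/(2/5) = 12.
Minimum ratio is in the s1 row, so s1 leaves.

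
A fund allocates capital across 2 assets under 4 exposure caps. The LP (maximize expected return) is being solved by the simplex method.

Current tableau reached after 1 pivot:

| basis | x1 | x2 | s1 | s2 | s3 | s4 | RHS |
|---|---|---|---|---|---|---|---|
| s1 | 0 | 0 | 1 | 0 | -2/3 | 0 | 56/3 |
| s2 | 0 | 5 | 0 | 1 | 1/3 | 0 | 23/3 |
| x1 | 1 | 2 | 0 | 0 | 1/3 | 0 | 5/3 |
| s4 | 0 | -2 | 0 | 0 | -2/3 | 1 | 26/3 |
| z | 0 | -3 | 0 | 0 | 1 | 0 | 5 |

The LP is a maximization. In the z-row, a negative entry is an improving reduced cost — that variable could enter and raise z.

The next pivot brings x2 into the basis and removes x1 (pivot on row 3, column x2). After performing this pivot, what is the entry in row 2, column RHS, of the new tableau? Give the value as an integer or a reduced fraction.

Pivot element is row 3, column x2: 2.
Normalize row 3: new (row 3, RHS) = (5/3)/2 = 5/6.
row 2 ← row 2 − 5·(new row 3): 23/3 − 5·(5/6) = 7/2.

7/2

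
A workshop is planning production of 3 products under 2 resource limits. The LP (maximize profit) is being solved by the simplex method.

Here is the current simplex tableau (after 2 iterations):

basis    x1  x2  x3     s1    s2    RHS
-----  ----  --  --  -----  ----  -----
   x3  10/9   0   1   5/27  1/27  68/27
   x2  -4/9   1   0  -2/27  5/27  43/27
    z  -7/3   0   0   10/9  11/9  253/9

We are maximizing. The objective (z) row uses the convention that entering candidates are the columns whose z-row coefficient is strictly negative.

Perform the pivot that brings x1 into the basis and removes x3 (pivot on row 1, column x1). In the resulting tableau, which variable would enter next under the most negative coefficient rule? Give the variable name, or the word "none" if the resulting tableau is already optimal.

Pivot element 10/9. New z-row = old z-row − (-7/3)·(row 1/(10/9)).
Updated z-row coefficients: x1: 0, x2: 0, x3: 21/10, s1: 3/2, s2: 13/10.
No coefficient is strictly negative; the tableau after this pivot is optimal.

none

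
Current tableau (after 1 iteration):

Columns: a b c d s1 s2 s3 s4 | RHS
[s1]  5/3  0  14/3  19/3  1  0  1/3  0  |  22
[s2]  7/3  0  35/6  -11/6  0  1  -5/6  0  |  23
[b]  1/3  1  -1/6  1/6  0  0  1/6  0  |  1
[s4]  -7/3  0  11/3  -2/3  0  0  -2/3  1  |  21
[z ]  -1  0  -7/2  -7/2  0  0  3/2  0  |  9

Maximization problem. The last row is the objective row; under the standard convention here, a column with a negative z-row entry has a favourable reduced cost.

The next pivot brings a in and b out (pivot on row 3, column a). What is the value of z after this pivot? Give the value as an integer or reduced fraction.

12

Minimum ratio for a: 1/(1/3) = 3.
z changes by −(z-row coeff of a)·ratio = −(-1)·3 = 3.
New z = 9 + 3 = 12.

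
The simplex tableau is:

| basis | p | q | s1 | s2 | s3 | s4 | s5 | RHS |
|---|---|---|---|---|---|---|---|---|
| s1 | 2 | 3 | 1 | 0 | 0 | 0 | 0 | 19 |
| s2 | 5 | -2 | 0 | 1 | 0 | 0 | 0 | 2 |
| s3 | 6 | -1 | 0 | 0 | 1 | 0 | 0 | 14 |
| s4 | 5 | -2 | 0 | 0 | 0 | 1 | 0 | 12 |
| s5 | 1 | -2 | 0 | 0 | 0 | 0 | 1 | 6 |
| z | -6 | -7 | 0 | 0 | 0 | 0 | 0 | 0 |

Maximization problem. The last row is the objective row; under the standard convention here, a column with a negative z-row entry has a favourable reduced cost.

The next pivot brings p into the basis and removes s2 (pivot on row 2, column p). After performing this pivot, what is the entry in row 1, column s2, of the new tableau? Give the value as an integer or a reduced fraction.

-2/5

Pivot element is row 2, column p: 5.
Normalize row 2: new (row 2, s2) = 1/5 = 1/5.
row 1 ← row 1 − 2·(new row 2): 0 − 2·(1/5) = -2/5.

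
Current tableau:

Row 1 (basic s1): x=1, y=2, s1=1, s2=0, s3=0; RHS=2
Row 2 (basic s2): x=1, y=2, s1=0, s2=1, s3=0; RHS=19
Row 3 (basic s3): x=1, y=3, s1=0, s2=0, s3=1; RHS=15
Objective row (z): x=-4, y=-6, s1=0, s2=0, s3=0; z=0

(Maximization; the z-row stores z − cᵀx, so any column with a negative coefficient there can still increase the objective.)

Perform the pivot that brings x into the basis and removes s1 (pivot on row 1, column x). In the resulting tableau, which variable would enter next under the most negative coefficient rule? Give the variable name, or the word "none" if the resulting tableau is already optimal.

none

Pivot element 1. New z-row = old z-row − (-4)·(row 1/1).
Updated z-row coefficients: x: 0, y: 2, s1: 4, s2: 0, s3: 0.
No coefficient is strictly negative; the tableau after this pivot is optimal.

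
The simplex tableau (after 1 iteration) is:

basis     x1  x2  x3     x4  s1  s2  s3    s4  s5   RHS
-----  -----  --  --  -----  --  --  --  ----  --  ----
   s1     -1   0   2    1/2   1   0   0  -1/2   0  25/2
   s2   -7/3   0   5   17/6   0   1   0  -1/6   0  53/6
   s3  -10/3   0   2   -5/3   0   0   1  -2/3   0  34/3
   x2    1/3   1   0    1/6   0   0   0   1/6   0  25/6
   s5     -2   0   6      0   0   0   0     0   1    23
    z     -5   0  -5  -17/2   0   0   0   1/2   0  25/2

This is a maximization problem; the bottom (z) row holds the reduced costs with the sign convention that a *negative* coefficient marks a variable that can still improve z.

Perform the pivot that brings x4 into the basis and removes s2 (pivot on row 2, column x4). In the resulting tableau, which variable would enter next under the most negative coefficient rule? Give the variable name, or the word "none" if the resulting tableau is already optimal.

Pivot element 17/6. New z-row = old z-row − (-17/2)·(row 2/(17/6)).
Updated z-row coefficients: x1: -12, x2: 0, x3: 10, x4: 0, s1: 0, s2: 3, s3: 0, s4: 0, s5: 0.
The most negative is -12 in column x1, so x1 would enter next.

x1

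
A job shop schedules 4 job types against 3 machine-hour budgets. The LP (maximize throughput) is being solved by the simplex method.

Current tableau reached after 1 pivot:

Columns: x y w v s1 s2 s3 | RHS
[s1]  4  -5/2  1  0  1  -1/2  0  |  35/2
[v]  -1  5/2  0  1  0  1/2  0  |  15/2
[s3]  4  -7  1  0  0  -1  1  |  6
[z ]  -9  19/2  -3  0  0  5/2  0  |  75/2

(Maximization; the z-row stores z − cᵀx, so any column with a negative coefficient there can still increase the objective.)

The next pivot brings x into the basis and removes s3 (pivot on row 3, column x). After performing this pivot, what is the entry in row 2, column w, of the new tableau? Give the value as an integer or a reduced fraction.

Pivot element is row 3, column x: 4.
Normalize row 3: new (row 3, w) = 1/4 = 1/4.
row 2 ← row 2 − (-1)·(new row 3): 0 − (-1)·(1/4) = 1/4.

1/4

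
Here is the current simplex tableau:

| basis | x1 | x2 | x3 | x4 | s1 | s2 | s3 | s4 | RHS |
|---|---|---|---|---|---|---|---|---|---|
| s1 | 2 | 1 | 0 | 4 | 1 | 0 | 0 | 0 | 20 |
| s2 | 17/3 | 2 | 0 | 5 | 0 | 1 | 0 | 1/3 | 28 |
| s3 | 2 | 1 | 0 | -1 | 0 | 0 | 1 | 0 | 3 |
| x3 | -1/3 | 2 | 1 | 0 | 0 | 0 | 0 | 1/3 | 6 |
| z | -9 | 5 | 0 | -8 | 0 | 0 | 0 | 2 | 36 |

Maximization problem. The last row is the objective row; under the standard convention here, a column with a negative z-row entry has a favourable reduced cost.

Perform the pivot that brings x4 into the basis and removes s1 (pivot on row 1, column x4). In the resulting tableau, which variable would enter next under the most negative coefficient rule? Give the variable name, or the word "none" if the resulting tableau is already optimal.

x1

Pivot element 4. New z-row = old z-row − (-8)·(row 1/4).
Updated z-row coefficients: x1: -5, x2: 7, x3: 0, x4: 0, s1: 2, s2: 0, s3: 0, s4: 2.
The most negative is -5 in column x1, so x1 would enter next.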